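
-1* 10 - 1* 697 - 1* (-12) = -695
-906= -906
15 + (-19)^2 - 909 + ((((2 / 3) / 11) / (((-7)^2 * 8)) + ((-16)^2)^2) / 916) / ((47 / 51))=-42267043263 / 92820112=-455.37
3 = 3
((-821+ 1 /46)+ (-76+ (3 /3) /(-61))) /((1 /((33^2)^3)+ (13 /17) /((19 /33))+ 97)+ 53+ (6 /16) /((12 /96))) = -1049938069828197429 /180642129465212210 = -5.81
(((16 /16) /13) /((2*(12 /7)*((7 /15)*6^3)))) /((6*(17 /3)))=5 /763776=0.00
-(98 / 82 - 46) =1837 / 41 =44.80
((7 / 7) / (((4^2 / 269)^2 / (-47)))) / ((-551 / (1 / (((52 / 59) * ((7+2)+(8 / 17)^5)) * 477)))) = 284904321301421 / 44824207890668544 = 0.01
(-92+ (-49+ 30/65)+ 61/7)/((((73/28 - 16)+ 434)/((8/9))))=-383872/1377909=-0.28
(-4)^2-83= -67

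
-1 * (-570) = 570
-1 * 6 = -6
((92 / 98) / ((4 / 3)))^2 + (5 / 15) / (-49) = 14087 / 28812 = 0.49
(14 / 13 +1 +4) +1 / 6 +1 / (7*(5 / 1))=17123 / 2730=6.27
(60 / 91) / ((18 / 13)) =10 / 21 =0.48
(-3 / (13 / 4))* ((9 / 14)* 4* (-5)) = 1080 / 91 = 11.87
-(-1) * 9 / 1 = 9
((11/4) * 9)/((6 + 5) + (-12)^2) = 99/620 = 0.16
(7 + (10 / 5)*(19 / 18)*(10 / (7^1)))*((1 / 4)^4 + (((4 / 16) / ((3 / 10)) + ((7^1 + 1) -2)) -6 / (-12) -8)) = -321179 / 48384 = -6.64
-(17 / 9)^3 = -4913 / 729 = -6.74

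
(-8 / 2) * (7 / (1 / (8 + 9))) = -476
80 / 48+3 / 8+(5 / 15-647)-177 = -6573 / 8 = -821.62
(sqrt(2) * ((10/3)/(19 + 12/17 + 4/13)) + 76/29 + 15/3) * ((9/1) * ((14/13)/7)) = 1020 * sqrt(2)/4423 + 306/29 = 10.88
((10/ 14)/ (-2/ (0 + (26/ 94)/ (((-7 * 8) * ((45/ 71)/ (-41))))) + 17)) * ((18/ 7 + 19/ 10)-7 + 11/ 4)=0.01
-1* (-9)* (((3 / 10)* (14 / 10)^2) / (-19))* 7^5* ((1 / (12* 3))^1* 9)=-22235661 / 19000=-1170.30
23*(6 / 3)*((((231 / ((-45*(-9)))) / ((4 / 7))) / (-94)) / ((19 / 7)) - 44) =-976100059 / 482220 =-2024.18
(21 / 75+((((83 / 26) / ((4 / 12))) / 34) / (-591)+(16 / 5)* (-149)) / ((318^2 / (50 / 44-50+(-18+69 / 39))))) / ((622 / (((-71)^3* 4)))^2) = 3155636704862979600668593 / 1014888438151559400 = 3109343.44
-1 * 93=-93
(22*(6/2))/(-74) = -33/37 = -0.89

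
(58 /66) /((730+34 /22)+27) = 29 /25032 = 0.00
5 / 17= 0.29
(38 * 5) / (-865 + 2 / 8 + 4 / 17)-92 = -5421324 / 58787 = -92.22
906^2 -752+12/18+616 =2462102/3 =820700.67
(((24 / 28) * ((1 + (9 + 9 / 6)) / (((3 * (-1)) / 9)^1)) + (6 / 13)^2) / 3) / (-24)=3859 / 9464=0.41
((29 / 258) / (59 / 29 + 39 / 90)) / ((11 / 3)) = 12615 / 1015531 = 0.01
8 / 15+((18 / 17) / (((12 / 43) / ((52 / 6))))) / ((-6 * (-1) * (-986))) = 265397 / 502860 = 0.53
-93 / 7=-13.29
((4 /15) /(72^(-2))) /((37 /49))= 338688 /185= 1830.75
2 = 2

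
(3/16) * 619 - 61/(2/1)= 1369/16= 85.56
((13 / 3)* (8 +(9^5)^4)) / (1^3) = 158049650967740074517 / 3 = 52683216989246691505.67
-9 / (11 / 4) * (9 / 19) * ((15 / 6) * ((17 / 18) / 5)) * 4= -612 / 209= -2.93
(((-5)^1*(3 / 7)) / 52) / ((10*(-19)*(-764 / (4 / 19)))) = -3 / 50196328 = -0.00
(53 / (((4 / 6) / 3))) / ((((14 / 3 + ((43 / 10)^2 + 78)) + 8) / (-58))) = -4149900 / 32747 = -126.73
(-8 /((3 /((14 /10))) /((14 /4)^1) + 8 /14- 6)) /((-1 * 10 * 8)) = -49 /2360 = -0.02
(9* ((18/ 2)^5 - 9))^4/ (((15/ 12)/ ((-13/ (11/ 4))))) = -3316261458932353990656000/ 11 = -301478314448395817332363.60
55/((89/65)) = 3575/89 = 40.17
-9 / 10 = -0.90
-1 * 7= -7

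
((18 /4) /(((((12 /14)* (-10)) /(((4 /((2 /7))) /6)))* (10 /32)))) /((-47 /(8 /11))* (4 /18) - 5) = 3528 /17425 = 0.20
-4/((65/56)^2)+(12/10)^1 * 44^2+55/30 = 58864331/25350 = 2322.06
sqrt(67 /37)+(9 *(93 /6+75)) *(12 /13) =sqrt(2479) /37+9774 /13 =753.19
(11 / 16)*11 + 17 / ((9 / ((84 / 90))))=20143 / 2160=9.33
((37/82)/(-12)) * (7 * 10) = -1295/492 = -2.63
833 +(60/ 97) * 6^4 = 158561/ 97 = 1634.65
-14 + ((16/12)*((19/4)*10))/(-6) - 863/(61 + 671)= -56513/2196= -25.73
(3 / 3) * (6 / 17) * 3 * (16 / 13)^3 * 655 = 48291840 / 37349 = 1292.99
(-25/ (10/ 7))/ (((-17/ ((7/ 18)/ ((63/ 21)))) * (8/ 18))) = 245/ 816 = 0.30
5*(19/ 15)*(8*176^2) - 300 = 4707452/ 3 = 1569150.67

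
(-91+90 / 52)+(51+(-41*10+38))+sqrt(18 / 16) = -10667 / 26+3*sqrt(2) / 4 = -409.21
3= 3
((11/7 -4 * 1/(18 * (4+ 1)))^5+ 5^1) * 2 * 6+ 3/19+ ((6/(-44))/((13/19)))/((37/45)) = 33160020279677100907/207851360898431250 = 159.54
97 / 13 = 7.46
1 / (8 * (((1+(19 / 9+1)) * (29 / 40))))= 45 / 1073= 0.04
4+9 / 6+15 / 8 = 59 / 8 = 7.38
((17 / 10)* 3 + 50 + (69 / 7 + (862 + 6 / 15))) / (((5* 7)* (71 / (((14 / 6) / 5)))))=12983 / 74550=0.17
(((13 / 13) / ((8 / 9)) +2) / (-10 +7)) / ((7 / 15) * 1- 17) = 125 / 1984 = 0.06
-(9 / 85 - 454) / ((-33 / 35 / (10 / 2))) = -1350335 / 561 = -2407.01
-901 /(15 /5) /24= -901 /72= -12.51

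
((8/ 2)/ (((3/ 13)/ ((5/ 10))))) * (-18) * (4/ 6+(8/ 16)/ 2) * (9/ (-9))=143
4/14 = 2/7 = 0.29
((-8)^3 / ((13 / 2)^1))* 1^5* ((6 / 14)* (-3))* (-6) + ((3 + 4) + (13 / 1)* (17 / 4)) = -198525 / 364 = -545.40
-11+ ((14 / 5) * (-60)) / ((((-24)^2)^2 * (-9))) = -1368569 / 124416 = -11.00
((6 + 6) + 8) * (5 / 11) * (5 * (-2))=-1000 / 11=-90.91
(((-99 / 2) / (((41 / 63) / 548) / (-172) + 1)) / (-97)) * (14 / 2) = 2057561352 / 575994439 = 3.57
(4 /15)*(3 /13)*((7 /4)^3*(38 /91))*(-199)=-185269 /6760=-27.41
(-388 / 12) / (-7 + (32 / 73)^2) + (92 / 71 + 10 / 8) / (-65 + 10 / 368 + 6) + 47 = 1445195172382 / 27950103459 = 51.71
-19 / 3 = -6.33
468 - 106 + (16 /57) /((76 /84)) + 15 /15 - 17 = 125018 /361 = 346.31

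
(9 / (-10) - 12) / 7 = -129 / 70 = -1.84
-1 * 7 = -7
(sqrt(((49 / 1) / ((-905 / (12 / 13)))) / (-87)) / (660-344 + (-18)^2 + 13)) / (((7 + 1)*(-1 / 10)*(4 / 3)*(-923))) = 21*sqrt(341185) / 329021891224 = 0.00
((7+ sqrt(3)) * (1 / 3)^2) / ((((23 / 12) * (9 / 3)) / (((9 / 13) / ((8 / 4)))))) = 0.06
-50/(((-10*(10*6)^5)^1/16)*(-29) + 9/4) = -200/56376000009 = -0.00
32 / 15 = 2.13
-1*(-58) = 58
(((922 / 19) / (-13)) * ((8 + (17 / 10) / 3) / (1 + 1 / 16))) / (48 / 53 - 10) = 50234248 / 15179385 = 3.31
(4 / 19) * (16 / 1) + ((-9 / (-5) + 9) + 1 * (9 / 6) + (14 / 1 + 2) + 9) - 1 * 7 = 6397 / 190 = 33.67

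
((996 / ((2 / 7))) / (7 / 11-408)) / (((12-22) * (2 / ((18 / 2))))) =172557 / 44810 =3.85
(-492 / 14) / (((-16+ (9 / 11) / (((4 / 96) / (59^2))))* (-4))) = 1353 / 10524080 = 0.00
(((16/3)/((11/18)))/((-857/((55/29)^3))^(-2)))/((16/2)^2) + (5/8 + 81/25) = 5251823458910923/2435896375000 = 2156.01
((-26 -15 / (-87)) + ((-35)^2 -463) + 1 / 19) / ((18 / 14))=946540 / 1653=572.62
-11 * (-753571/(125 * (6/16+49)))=66314248/49375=1343.07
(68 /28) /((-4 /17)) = -289 /28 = -10.32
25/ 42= 0.60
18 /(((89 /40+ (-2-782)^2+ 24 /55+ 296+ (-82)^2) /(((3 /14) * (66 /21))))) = 29040 /1489265771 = 0.00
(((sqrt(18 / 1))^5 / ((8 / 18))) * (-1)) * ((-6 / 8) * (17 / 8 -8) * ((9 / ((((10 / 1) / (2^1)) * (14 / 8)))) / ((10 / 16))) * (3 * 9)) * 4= -299732724 * sqrt(2) / 175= -2422206.19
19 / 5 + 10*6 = 319 / 5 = 63.80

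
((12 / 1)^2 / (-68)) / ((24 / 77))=-231 / 34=-6.79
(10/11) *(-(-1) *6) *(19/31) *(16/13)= 18240/4433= 4.11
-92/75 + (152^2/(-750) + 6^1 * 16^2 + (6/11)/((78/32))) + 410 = 1914.19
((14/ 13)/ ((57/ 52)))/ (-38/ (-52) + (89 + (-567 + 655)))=1456/ 263397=0.01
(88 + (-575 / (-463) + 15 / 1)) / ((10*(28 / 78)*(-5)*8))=-235287 / 324100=-0.73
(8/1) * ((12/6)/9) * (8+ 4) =64/3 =21.33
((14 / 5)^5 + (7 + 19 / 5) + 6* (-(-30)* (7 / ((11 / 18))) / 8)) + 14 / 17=257974963 / 584375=441.45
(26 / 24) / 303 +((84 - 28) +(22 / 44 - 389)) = -1208957 / 3636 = -332.50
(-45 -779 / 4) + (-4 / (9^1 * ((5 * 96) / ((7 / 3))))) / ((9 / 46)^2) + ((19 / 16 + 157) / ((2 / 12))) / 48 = -923927377 / 4199040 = -220.03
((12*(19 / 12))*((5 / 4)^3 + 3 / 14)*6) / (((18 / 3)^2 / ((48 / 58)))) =18449 / 3248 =5.68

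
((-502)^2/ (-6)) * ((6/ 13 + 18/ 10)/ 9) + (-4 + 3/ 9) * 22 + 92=-6167468/ 585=-10542.68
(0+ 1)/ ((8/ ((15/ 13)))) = 15/ 104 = 0.14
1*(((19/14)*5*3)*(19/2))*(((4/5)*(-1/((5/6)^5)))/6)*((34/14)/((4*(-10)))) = 2982582/765625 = 3.90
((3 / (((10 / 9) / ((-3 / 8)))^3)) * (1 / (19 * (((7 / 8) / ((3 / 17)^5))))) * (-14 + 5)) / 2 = 129140163 / 24171645568000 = 0.00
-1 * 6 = -6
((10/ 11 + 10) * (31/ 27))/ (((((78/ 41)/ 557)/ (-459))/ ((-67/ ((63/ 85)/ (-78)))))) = -2741595552200/ 231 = -11868379013.85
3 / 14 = 0.21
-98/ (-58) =49/ 29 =1.69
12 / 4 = 3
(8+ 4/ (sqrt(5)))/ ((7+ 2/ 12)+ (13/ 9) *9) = 24 *sqrt(5)/ 605+ 48/ 121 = 0.49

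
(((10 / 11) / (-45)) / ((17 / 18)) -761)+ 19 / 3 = -423380 / 561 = -754.69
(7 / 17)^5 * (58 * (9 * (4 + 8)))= 105279048 / 1419857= 74.15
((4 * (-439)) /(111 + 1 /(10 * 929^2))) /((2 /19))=-143972499620 /957975511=-150.29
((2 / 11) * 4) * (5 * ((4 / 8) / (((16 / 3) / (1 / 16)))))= 15 / 704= 0.02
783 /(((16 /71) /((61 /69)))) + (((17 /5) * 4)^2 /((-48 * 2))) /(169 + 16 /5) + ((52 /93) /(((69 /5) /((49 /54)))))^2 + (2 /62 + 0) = 2117130033308707147 /689228917619760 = 3071.74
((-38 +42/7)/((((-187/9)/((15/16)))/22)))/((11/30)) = 16200/187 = 86.63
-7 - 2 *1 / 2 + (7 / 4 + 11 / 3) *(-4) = -89 / 3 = -29.67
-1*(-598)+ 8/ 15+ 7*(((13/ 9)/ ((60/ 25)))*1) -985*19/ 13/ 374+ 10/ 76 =14941008187/ 24942060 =599.03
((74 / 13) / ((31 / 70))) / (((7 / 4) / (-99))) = -293040 / 403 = -727.15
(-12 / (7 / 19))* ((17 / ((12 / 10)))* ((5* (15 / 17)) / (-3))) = 678.57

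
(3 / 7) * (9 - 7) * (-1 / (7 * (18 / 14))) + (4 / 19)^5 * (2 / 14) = -707018 / 7428297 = -0.10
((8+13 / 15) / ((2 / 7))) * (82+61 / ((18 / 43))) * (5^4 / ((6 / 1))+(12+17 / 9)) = 1621871825 / 1944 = 834296.21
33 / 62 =0.53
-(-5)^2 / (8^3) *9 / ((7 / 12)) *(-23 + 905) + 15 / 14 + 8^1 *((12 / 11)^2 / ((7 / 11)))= -3195417 / 4928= -648.42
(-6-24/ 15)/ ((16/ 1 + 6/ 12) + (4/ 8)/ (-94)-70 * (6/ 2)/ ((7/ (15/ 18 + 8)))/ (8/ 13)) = 14288/ 778565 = 0.02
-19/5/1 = -19/5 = -3.80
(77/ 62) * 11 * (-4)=-1694/ 31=-54.65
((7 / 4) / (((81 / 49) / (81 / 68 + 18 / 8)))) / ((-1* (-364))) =49 / 4896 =0.01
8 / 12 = 2 / 3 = 0.67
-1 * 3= -3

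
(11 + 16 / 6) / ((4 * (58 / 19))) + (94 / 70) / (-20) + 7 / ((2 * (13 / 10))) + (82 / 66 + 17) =127651207 / 5805800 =21.99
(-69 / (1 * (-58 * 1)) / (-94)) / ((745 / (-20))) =0.00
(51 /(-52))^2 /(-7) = -2601 /18928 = -0.14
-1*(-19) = 19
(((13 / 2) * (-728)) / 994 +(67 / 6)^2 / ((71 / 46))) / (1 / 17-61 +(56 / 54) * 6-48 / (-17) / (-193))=-318791803 / 229504376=-1.39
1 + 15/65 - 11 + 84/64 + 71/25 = -29207/5200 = -5.62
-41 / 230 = -0.18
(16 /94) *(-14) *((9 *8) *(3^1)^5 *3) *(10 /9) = -6531840 /47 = -138975.32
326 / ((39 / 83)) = 27058 / 39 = 693.79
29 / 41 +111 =4580 / 41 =111.71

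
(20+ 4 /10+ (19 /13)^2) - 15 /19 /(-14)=5078113 /224770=22.59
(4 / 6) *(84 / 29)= 56 / 29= 1.93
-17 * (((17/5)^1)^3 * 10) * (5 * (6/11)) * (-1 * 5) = 91113.82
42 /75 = 14 /25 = 0.56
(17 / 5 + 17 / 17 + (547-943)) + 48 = -1718 / 5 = -343.60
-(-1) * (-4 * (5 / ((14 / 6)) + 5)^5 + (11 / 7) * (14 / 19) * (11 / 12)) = -74372.71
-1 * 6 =-6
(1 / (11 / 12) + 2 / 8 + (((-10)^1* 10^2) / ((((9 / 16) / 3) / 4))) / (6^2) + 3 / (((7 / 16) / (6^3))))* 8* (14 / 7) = 29601340 / 2079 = 14238.26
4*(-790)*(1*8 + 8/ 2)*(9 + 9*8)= -3071520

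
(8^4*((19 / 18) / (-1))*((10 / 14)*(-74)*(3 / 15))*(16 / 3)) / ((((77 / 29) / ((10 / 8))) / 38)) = 4360881.98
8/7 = 1.14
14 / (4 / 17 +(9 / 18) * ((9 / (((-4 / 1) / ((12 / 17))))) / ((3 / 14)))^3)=-34391 / 499516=-0.07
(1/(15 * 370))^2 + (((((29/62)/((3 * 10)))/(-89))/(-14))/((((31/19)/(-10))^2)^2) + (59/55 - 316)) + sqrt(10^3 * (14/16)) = -1903097716544861299697/6043314100461907500 + 5 * sqrt(35) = -285.33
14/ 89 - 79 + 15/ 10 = -13767/ 178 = -77.34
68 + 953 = 1021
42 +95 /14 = 683 /14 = 48.79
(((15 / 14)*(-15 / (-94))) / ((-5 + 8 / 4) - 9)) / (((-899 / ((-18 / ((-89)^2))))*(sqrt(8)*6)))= -225*sqrt(2) / 149939333824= -0.00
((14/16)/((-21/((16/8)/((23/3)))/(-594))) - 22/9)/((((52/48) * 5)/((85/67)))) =0.94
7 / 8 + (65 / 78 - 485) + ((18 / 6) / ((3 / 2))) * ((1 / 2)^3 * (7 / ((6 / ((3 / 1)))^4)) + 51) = -73187 / 192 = -381.18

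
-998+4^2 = -982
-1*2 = -2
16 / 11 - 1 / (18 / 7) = 211 / 198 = 1.07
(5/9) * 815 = 4075/9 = 452.78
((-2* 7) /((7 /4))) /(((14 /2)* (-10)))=4 /35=0.11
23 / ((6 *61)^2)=23 / 133956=0.00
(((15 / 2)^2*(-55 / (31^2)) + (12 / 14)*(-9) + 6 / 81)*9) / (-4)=7889611 / 322896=24.43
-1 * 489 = -489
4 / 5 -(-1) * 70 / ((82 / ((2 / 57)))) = 9698 / 11685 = 0.83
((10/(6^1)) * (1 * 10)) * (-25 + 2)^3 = -608350/3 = -202783.33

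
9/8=1.12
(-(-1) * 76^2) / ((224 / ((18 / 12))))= 1083 / 28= 38.68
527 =527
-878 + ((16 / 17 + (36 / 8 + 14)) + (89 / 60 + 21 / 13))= -11343401 / 13260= -855.46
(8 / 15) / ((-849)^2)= 0.00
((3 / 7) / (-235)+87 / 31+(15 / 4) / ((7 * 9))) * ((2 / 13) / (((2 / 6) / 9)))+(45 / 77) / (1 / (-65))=-380508039 / 14584570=-26.09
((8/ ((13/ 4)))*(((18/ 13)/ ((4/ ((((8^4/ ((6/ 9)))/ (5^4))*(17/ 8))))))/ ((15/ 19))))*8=180.37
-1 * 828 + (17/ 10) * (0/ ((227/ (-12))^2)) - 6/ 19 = -15738/ 19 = -828.32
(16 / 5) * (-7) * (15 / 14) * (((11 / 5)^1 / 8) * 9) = -297 / 5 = -59.40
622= 622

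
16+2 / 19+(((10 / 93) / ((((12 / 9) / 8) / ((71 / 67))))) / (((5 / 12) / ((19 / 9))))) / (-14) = 13141754 / 828723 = 15.86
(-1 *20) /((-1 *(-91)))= -0.22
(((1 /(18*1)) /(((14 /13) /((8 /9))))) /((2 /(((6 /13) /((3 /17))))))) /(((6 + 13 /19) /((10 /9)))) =6460 /648081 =0.01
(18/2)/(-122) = -9/122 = -0.07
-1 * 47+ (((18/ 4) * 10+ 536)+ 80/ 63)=33722/ 63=535.27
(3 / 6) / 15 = 1 / 30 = 0.03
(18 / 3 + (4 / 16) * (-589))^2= 319225 / 16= 19951.56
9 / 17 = 0.53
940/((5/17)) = 3196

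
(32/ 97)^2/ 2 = 512/ 9409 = 0.05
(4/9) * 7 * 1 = 28/9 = 3.11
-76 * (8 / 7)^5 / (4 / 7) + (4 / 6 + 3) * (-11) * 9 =-1494155 / 2401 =-622.31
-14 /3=-4.67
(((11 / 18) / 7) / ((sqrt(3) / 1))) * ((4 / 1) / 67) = 22 * sqrt(3) / 12663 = 0.00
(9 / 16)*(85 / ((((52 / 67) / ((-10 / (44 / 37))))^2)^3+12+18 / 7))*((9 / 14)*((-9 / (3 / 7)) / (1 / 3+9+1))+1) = -368971025037856242563377265625 / 366936613898986609612202425664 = -1.01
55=55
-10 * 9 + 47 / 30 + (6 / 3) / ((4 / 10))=-2503 / 30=-83.43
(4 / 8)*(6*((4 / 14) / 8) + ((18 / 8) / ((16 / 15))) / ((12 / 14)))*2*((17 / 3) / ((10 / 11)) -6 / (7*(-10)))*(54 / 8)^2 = 772939017 / 1003520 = 770.23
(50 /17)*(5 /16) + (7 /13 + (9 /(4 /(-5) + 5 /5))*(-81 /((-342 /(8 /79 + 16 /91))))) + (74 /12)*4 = 29.08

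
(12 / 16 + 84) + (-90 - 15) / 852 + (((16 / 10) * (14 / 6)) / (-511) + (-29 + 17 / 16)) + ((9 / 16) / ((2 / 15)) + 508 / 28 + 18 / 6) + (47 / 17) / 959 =3327742714087 / 40559255520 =82.05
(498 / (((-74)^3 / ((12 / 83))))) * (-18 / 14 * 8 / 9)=72 / 354571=0.00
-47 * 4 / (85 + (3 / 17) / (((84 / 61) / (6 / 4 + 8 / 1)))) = -178976 / 82079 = -2.18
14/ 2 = 7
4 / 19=0.21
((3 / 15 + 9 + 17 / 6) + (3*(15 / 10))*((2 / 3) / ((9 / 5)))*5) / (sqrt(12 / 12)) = 611 / 30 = 20.37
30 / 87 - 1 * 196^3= -218356534 / 29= -7529535.66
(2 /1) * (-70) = -140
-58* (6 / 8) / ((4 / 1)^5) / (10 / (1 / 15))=-29 / 102400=-0.00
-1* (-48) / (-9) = -16 / 3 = -5.33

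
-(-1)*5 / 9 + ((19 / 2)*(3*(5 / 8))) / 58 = 7205 / 8352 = 0.86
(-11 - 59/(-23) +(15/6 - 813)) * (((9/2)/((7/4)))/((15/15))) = -2105.83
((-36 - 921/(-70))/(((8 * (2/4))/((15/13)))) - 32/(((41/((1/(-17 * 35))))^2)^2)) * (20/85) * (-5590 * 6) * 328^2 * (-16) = -64120164940520296788350976/716332232552125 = -89511768459.83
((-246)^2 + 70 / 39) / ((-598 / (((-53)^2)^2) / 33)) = -102426862523227 / 3887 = -26351135200.21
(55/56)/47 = 55/2632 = 0.02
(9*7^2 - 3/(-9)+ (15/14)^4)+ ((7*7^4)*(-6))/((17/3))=-33998267245/1959216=-17353.00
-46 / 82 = -23 / 41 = -0.56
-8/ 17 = -0.47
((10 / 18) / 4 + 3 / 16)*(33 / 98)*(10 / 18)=2585 / 42336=0.06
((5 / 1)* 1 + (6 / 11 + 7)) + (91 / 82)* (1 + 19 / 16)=216091 / 14432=14.97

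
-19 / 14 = -1.36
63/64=0.98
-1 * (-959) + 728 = 1687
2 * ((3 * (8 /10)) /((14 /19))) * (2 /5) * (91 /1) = 5928 /25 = 237.12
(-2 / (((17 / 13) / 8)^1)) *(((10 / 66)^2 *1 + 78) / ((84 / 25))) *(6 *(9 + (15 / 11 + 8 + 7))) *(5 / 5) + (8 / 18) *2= -43236.58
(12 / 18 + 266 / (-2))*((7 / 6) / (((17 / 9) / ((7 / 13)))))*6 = -58359 / 221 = -264.07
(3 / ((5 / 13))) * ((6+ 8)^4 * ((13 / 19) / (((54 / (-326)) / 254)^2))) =11128624515351616 / 23085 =482071670580.53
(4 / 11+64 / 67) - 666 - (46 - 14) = -513454 / 737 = -696.68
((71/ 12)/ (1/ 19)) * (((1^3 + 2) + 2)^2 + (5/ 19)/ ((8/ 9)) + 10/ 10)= 283787/ 96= 2956.11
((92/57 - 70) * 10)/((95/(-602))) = 4693192/1083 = 4333.51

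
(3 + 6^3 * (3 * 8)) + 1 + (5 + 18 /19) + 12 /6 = 98723 /19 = 5195.95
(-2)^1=-2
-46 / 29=-1.59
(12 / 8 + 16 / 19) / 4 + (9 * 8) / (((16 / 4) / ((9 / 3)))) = 8297 / 152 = 54.59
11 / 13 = 0.85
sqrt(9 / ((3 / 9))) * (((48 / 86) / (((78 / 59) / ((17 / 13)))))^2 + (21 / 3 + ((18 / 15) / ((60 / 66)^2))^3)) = 25660499726365449 * sqrt(3) / 825145140625000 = 53.86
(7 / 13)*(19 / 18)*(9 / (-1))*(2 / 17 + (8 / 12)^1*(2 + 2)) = -14.24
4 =4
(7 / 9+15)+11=241 / 9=26.78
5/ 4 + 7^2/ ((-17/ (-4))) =869/ 68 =12.78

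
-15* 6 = -90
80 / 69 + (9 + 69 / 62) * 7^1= 307801 / 4278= 71.95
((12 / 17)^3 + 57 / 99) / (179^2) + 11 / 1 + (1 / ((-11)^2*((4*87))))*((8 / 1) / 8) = 72914215247233 / 6628533268764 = 11.00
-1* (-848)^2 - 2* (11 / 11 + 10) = -719126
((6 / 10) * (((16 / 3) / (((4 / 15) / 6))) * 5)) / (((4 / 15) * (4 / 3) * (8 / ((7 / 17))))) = 14175 / 272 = 52.11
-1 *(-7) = 7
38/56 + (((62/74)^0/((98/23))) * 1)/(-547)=72705/107212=0.68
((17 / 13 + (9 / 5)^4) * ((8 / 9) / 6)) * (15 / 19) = 383672 / 277875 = 1.38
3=3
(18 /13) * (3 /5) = 54 /65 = 0.83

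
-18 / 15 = -6 / 5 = -1.20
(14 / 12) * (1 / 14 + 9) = 127 / 12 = 10.58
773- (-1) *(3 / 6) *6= 776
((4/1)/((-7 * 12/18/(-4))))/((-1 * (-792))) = 1/231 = 0.00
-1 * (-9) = 9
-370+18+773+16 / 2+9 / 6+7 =875 / 2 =437.50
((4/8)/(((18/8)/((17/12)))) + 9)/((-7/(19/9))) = -9557/3402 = -2.81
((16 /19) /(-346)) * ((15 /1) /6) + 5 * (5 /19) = 4305 /3287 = 1.31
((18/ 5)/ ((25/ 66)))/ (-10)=-594/ 625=-0.95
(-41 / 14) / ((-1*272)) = 41 / 3808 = 0.01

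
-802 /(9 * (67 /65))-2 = -53336 /603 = -88.45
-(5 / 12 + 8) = -101 / 12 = -8.42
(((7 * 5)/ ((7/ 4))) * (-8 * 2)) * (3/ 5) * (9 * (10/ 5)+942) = -184320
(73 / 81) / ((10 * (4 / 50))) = 1.13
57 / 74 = 0.77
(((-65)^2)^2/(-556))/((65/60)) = -4119375/139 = -29635.79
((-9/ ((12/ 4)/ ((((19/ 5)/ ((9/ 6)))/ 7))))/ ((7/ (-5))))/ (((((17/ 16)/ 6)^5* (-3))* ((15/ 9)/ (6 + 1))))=-309841625088/ 49694995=-6234.87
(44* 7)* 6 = 1848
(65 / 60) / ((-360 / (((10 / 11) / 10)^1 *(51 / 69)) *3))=-221 / 3278880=-0.00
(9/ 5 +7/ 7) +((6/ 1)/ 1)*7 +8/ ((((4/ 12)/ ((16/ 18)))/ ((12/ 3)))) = 1952/ 15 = 130.13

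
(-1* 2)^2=4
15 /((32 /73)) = 1095 /32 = 34.22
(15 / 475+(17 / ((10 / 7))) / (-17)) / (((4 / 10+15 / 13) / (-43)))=70993 / 3838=18.50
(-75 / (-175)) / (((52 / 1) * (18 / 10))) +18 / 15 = 6577 / 5460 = 1.20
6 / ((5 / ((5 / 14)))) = 3 / 7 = 0.43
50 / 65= 10 / 13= 0.77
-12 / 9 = -4 / 3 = -1.33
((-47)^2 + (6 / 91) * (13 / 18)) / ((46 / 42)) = 46390 / 23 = 2016.96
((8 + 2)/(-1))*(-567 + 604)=-370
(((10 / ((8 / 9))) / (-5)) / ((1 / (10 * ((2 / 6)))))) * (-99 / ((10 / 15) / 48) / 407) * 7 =919.46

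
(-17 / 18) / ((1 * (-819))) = 0.00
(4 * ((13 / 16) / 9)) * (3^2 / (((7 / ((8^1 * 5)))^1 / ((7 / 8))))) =16.25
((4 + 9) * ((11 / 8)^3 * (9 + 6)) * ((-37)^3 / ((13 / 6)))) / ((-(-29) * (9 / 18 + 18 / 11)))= -33372475785 / 174464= -191285.74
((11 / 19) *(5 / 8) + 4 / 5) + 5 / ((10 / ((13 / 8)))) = 3001 / 1520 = 1.97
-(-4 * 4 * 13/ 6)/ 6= 52/ 9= 5.78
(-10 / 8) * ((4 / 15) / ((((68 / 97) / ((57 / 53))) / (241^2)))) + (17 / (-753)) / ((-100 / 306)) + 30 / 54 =-6045142270919 / 203535900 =-29700.62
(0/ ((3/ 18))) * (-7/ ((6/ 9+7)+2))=0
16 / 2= 8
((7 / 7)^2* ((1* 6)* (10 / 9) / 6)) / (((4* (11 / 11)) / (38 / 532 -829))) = -58025 / 252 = -230.26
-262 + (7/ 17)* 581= -387/ 17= -22.76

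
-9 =-9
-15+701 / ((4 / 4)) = 686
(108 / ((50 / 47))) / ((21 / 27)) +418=95992 / 175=548.53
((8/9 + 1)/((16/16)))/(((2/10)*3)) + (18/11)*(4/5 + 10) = 30919/1485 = 20.82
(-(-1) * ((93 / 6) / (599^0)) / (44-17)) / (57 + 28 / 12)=31 / 3204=0.01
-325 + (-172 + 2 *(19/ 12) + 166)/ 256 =-499217/ 1536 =-325.01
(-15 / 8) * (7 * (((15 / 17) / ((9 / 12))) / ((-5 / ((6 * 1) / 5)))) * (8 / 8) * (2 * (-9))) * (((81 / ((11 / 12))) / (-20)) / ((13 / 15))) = 826686 / 2431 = 340.06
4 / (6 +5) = 4 / 11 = 0.36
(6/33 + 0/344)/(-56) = -1/308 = -0.00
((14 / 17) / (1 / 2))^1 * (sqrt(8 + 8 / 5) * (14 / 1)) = 71.45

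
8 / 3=2.67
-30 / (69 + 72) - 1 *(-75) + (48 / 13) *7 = 61487 / 611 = 100.63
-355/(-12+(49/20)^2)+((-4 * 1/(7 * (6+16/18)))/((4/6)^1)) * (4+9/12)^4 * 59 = -490147261847/133269248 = -3677.87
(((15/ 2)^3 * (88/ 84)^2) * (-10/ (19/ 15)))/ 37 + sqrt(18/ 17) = -3403125/ 34447 + 3 * sqrt(34)/ 17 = -97.76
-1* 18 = -18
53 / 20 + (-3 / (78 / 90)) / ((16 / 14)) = -197 / 520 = -0.38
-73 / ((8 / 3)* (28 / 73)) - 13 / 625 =-9994787 / 140000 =-71.39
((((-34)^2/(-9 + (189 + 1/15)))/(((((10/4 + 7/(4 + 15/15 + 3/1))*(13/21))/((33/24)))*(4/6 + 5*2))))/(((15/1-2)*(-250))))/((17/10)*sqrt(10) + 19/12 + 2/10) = 7143213/845298423580-3404709*sqrt(10)/422649211790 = -0.00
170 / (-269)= -170 / 269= -0.63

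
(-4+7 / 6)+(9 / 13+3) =67 / 78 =0.86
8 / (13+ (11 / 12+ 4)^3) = 13824 / 227843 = 0.06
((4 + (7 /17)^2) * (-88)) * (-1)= 106040 /289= 366.92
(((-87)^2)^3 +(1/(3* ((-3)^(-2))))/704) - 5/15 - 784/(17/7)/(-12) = 15568915121981209/35904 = 433626201035.57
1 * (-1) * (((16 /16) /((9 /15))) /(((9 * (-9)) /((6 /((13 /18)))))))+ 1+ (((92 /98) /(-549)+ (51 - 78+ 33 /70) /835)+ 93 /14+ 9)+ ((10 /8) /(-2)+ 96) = 1310020552573 /11680414200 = 112.16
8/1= 8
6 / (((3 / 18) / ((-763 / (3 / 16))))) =-146496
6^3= 216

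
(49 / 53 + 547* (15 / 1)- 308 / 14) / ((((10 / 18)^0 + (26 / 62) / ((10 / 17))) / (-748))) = -3573801.17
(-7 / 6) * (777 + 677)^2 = -7399406 / 3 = -2466468.67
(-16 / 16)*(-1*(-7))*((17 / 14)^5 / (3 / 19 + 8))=-26977283 / 11908960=-2.27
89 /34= 2.62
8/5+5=33/5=6.60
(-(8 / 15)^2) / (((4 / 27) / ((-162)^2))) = -1259712 / 25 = -50388.48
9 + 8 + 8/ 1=25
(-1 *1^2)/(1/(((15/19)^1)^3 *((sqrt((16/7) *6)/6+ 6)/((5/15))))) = -60750/6859 - 6750 *sqrt(42)/48013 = -9.77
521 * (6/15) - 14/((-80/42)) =863/4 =215.75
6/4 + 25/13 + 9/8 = 473/104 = 4.55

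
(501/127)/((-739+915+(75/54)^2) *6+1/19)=514026/139113895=0.00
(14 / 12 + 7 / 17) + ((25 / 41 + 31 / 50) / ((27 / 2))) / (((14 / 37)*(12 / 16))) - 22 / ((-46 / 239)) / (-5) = -9526532807 / 454478850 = -20.96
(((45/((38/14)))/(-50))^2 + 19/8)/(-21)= -179413/1516200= -0.12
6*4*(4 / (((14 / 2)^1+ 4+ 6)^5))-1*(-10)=14198666 / 1419857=10.00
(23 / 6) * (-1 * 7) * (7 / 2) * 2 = -1127 / 6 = -187.83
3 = 3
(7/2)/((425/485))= 679/170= 3.99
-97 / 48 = -2.02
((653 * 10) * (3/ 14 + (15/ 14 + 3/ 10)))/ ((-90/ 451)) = -10896611/ 210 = -51888.62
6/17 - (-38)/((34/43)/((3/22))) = 2583/374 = 6.91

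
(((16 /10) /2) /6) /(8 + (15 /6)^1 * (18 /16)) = 32 /2595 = 0.01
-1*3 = -3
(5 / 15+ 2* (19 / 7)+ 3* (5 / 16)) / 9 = 2251 / 3024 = 0.74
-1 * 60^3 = -216000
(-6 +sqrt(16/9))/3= -14/9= -1.56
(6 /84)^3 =1 /2744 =0.00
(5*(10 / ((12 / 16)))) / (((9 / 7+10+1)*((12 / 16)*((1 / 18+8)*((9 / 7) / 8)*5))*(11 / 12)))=50176 / 41151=1.22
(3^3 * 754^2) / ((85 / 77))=1181944764 / 85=13905232.52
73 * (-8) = -584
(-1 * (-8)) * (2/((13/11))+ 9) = 1112/13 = 85.54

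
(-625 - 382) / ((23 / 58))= -58406 / 23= -2539.39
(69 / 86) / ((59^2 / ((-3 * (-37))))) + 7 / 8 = 1078417 / 1197464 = 0.90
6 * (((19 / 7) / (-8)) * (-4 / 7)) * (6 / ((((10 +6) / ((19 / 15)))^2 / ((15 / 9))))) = 6859 / 94080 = 0.07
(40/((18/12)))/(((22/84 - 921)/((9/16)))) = -0.02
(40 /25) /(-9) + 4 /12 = 7 /45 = 0.16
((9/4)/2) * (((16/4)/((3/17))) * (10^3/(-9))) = -8500/3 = -2833.33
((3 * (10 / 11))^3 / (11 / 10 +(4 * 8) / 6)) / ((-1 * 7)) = -810000 / 1798181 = -0.45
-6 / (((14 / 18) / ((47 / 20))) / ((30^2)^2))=-102789000 / 7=-14684142.86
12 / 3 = 4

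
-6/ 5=-1.20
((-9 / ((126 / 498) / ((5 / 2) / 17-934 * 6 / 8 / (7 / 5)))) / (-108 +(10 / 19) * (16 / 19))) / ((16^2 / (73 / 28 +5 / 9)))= -1421487417275 / 695519440896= -2.04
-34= -34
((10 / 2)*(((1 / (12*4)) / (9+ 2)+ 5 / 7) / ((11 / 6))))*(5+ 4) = 119115 / 6776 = 17.58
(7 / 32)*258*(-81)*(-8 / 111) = 24381 / 74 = 329.47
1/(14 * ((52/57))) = 57/728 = 0.08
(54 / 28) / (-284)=-27 / 3976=-0.01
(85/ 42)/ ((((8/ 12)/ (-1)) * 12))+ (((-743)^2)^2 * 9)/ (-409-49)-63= -460794249649249/ 76944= -5988696320.04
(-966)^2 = 933156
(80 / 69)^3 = 512000 / 328509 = 1.56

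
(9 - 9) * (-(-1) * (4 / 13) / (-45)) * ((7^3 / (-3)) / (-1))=0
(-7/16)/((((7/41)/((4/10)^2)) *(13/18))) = -369/650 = -0.57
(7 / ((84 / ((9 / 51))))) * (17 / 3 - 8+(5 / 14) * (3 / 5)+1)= -47 / 2856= -0.02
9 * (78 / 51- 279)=-42453 / 17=-2497.24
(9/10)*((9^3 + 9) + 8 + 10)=3402/5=680.40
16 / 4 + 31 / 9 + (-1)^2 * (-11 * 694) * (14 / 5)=-21367.76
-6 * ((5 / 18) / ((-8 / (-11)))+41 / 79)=-10249 / 1896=-5.41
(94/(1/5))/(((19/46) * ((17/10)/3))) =648600/323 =2008.05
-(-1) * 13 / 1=13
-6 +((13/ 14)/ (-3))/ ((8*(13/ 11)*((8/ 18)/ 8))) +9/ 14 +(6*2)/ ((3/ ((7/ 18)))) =-2213/ 504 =-4.39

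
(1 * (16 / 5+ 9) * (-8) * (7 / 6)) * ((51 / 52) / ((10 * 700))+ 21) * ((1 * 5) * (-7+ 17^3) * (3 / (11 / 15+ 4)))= -3431406849849 / 92300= -37176672.26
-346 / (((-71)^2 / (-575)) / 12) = 473.60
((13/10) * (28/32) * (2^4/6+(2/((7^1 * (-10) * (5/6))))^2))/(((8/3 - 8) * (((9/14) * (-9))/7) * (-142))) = -5576207/1150200000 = -0.00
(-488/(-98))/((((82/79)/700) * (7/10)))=9638000/2009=4797.41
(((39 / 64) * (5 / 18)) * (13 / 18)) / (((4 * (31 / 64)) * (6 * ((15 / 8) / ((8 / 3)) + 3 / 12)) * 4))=0.00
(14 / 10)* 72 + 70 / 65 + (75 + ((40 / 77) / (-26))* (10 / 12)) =2655557 / 15015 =176.86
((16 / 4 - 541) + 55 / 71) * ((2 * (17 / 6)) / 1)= -647224 / 213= -3038.61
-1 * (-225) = 225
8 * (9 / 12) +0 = 6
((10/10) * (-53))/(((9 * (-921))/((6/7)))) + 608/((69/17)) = 149.80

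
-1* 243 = -243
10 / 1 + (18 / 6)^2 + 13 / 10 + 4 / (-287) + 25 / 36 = 1083853 / 51660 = 20.98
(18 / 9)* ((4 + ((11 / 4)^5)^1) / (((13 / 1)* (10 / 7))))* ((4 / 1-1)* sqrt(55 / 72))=1156029* sqrt(110) / 266240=45.54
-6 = -6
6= 6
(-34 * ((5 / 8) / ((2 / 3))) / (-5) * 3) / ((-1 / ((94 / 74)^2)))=-337977 / 10952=-30.86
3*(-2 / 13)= -6 / 13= -0.46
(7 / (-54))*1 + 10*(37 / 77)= 19441 / 4158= 4.68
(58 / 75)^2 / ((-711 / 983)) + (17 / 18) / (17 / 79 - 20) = -3644629979 / 4167348750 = -0.87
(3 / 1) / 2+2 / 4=2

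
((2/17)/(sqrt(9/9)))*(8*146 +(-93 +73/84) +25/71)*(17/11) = 195.68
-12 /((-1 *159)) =4 /53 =0.08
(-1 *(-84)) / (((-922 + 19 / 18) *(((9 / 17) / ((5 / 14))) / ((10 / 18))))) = -1700 / 49731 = -0.03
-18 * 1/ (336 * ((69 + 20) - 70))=-3/ 1064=-0.00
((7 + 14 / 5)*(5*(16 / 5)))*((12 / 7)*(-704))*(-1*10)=1892352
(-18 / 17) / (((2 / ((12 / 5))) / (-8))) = 864 / 85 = 10.16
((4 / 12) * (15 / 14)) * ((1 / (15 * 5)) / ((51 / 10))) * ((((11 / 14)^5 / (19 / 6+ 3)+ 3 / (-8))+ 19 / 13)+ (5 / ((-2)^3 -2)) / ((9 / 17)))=221943395 / 1246772571408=0.00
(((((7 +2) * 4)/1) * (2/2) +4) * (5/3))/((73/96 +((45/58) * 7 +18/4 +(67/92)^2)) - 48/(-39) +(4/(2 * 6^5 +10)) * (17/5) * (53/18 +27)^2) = 1340744981472000/266195635171861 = 5.04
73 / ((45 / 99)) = 803 / 5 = 160.60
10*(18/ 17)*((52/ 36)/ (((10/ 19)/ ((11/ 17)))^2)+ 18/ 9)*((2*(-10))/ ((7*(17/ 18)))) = -78339816/ 584647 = -134.00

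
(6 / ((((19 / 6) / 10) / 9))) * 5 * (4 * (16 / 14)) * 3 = 1555200 / 133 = 11693.23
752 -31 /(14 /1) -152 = 8369 /14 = 597.79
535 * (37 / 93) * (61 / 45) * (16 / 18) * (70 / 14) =9659960 / 7533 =1282.35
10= 10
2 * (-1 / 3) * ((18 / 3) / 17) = -4 / 17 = -0.24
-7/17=-0.41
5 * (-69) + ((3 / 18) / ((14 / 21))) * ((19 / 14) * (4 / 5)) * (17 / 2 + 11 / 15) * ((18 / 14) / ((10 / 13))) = -16699743 / 49000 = -340.81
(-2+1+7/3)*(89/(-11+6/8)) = -11.58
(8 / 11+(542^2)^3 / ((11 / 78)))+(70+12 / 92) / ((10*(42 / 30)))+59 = 57883330072111840691 / 322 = 179761894633887704.01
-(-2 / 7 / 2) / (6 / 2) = 1 / 21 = 0.05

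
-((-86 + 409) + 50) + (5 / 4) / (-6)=-8957 / 24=-373.21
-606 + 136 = -470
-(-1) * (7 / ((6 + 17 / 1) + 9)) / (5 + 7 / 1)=7 / 384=0.02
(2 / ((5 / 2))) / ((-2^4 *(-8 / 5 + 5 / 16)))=4 / 103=0.04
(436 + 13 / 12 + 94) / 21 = 6373 / 252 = 25.29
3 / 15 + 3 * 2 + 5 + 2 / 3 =178 / 15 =11.87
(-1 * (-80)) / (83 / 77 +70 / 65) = 80080 / 2157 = 37.13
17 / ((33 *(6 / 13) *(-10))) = -221 / 1980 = -0.11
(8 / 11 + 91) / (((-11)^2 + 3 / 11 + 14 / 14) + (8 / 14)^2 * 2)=0.75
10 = 10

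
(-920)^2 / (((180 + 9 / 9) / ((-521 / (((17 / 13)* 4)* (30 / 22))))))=-3152966960 / 9231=-341562.88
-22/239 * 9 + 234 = 55728/239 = 233.17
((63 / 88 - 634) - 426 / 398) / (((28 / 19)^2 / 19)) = -76195362085 / 13729408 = -5549.79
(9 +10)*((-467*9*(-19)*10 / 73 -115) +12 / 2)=15021647 / 73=205775.99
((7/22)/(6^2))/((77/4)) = 1/2178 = 0.00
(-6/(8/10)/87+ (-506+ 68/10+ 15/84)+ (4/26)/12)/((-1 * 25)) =19.96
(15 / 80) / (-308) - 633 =-3119427 / 4928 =-633.00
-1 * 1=-1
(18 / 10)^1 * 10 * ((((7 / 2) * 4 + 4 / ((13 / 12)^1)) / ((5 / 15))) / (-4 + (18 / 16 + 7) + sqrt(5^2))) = 99360 / 949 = 104.70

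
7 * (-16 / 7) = -16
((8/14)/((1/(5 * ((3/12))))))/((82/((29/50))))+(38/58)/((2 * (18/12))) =111583/499380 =0.22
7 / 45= 0.16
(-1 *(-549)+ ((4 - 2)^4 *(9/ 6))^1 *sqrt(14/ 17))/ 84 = 2 *sqrt(238)/ 119+ 183/ 28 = 6.79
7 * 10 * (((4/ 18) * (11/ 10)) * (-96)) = -4928/ 3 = -1642.67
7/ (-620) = -7/ 620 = -0.01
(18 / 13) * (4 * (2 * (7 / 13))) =1008 / 169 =5.96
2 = 2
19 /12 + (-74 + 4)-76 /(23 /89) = -100051 /276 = -362.50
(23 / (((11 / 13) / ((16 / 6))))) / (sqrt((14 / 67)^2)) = 80132 / 231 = 346.89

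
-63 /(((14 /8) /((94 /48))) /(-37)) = 5217 /2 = 2608.50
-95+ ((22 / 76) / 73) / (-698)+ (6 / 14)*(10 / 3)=-1268245137 / 13553764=-93.57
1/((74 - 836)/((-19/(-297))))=-19/226314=-0.00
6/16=3/8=0.38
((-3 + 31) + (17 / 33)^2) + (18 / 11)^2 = 33697 / 1089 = 30.94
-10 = -10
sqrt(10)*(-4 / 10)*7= -14*sqrt(10) / 5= -8.85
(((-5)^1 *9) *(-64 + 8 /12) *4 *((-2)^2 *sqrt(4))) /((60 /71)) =107920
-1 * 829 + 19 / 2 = -1639 / 2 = -819.50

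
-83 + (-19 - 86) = -188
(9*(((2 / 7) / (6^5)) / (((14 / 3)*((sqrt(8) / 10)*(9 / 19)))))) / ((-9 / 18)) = -0.00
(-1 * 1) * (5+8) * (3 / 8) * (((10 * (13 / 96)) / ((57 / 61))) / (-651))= 51545 / 4749696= 0.01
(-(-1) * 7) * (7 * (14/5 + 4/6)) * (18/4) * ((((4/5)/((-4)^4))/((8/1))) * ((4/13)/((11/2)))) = 147/8800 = 0.02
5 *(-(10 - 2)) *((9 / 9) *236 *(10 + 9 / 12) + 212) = -109960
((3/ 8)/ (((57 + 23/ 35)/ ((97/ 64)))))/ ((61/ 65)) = 662025/ 63026176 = 0.01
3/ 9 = 1/ 3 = 0.33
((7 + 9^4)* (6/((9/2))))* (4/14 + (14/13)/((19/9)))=36150272/5187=6969.40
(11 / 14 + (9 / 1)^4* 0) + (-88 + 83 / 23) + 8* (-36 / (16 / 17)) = -125453 / 322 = -389.61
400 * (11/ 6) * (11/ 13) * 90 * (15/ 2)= 5445000/ 13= 418846.15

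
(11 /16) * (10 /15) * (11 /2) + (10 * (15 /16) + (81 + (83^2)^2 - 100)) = 47458313.90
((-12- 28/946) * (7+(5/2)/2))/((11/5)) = -42675/946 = -45.11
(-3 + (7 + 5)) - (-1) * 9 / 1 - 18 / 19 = 324 / 19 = 17.05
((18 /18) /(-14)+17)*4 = 474 /7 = 67.71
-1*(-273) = 273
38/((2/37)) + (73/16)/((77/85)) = 708.04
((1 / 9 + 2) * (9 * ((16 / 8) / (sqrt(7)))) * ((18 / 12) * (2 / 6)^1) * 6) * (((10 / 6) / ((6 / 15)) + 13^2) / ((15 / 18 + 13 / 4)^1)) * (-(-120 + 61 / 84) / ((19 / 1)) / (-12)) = -10409741 * sqrt(7) / 28812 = -955.91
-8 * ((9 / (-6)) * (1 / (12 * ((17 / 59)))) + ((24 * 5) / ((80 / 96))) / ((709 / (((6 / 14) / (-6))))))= 302609 / 84371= 3.59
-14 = -14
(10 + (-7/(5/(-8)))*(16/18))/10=449/225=2.00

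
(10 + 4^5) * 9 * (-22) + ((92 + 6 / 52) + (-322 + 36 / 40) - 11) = -13323179 / 65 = -204971.98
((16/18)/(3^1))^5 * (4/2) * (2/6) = 65536/43046721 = 0.00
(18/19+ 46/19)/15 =64/285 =0.22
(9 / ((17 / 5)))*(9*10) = 4050 / 17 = 238.24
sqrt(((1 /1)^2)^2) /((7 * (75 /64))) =64 /525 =0.12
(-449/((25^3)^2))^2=201601/59604644775390625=0.00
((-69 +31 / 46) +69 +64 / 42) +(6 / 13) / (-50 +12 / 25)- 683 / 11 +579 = 44386688413 / 85507422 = 519.10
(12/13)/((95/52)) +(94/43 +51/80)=217571/65360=3.33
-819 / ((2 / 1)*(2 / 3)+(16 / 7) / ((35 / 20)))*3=-361179 / 388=-930.87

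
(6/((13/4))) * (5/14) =60/91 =0.66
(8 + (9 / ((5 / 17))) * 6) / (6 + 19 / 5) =958 / 49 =19.55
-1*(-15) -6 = 9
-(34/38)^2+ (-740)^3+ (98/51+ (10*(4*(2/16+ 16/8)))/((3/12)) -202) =-7460576502643/18411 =-405223860.88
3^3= 27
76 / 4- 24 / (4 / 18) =-89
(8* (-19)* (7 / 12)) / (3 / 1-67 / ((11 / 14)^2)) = 32186 / 38307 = 0.84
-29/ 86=-0.34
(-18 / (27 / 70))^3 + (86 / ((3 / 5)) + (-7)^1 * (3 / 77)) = -30141511 / 297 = -101486.57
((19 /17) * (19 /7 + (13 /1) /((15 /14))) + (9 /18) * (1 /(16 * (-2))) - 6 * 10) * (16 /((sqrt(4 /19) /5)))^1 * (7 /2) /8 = -4960441 * sqrt(19) /6528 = -3312.20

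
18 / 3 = 6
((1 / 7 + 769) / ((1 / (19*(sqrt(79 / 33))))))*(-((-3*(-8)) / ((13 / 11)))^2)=-216049152*sqrt(2607) / 1183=-9324774.48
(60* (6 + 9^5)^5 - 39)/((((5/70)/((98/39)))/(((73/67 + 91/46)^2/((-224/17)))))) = -1069747875516322067770389488986803775/987867296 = -1082886213409297910162206000.00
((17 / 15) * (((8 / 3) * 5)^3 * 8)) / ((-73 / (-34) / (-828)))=-5445222400 / 657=-8288009.74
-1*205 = -205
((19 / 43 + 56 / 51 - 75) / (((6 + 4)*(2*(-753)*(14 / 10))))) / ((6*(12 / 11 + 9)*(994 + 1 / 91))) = 311311 / 5377354729020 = 0.00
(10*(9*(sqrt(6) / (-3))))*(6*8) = -3527.27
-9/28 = -0.32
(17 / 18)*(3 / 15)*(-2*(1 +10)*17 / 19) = -3179 / 855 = -3.72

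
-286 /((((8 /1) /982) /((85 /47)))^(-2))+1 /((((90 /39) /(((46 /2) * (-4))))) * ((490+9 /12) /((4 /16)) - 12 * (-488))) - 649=-26517055381504823 /40857642447825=-649.01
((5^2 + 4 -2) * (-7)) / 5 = -189 / 5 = -37.80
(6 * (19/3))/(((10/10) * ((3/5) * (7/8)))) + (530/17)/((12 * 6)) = 311935/4284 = 72.81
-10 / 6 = -5 / 3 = -1.67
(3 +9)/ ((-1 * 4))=-3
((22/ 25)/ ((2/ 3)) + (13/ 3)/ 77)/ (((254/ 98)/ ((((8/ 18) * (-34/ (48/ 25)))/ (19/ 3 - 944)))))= 472906/ 106103547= 0.00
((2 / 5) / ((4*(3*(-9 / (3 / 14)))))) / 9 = -1 / 11340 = -0.00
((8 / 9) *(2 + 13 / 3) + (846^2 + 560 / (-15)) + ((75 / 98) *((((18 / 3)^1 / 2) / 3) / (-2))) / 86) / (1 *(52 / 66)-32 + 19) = -58604.42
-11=-11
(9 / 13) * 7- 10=-67 / 13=-5.15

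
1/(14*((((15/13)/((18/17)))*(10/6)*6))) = 39/5950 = 0.01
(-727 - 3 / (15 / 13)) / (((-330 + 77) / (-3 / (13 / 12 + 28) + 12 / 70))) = 3042432 / 15451975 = 0.20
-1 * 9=-9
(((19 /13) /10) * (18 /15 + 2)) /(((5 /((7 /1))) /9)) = 9576 /1625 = 5.89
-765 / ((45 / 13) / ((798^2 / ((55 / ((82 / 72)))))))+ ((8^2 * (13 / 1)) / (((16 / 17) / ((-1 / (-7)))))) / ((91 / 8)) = -7853691501 / 2695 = -2914171.24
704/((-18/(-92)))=3598.22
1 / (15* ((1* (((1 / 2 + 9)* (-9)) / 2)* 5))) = -4 / 12825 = -0.00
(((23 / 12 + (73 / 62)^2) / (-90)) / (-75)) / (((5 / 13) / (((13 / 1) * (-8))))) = -1287442 / 9730125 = -0.13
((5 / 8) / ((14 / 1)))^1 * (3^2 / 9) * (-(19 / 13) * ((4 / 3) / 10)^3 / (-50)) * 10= 19 / 614250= 0.00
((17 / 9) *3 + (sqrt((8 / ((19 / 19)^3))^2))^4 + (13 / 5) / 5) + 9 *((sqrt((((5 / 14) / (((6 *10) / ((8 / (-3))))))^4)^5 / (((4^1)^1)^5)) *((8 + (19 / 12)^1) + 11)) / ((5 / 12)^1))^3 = 1783813066544204931486851427759381546945756900310858782025314343 / 434844440658690551580665456738369182032775259774671097856000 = 4102.19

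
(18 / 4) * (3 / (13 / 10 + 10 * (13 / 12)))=405 / 364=1.11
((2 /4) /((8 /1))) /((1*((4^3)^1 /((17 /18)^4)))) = 83521 /107495424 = 0.00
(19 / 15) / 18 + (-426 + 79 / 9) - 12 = -115871 / 270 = -429.15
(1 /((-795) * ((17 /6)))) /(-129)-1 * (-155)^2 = -13962008623 /581145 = -24025.00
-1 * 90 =-90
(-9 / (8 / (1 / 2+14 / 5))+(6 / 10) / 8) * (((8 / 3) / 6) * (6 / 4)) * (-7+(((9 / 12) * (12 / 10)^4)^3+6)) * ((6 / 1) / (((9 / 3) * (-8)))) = 65396374031 / 39062500000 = 1.67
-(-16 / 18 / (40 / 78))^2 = -676 / 225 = -3.00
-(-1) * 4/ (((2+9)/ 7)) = 28/ 11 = 2.55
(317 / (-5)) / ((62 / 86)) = -13631 / 155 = -87.94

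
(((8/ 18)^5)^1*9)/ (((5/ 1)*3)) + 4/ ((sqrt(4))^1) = 197854/ 98415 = 2.01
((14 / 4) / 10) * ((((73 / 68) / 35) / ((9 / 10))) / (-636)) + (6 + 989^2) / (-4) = -951795821233 / 3892320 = -244531.75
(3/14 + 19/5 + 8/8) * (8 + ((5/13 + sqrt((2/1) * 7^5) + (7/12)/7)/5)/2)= 112977/2800 + 2457 * sqrt(14)/100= 132.28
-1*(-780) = 780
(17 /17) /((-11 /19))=-19 /11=-1.73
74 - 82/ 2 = 33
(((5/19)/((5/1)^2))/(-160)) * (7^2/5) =-49/76000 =-0.00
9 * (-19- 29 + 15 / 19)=-424.89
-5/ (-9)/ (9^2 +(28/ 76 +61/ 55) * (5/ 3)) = 0.01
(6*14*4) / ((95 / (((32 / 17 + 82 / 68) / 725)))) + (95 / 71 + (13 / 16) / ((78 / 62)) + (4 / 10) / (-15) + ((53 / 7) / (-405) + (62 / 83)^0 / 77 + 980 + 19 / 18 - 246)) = 244571087917549 / 331836840720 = 737.02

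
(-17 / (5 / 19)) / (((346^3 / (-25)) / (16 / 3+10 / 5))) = 17765 / 62132604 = 0.00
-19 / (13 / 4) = -76 / 13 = -5.85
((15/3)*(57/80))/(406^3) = 57/1070774656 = 0.00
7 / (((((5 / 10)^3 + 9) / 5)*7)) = 40 / 73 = 0.55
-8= -8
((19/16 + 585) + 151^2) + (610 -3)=23994.19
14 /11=1.27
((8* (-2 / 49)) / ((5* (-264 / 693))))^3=216 / 42875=0.01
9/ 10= 0.90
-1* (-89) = 89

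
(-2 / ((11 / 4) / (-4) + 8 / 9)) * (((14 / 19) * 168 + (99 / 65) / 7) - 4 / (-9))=-309854368 / 250705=-1235.93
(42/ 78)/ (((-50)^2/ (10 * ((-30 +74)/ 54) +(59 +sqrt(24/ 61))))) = 7 * sqrt(366)/ 991250 +12691/ 877500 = 0.01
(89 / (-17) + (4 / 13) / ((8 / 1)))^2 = 5276209 / 195364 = 27.01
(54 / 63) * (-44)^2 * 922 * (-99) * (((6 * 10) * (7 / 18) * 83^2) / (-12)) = 2028973631520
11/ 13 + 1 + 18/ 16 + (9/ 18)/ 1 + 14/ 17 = 7593/ 1768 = 4.29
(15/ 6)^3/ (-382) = -125/ 3056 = -0.04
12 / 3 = 4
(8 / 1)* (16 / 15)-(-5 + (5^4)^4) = -2288818359172 / 15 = -152587890611.47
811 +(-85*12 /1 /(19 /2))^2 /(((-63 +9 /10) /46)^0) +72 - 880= 4162683 /361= 11530.98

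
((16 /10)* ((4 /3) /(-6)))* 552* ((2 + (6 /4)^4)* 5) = -20792 /3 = -6930.67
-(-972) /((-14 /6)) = -2916 /7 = -416.57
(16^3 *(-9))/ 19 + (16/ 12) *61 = -105956/ 57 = -1858.88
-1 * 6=-6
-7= -7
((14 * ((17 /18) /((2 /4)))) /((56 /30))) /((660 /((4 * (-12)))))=-34 /33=-1.03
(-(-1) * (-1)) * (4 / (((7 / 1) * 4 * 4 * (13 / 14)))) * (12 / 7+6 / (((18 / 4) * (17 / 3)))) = -116 / 1547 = -0.07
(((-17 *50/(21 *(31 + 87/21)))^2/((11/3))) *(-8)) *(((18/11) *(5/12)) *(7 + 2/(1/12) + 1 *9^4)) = -23813600000/1830609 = -13008.57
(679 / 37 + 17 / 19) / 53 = 13530 / 37259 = 0.36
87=87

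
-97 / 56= -1.73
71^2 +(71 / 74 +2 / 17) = 6342933 / 1258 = 5042.08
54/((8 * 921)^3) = 1/7407217408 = 0.00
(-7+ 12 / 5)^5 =-6436343 / 3125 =-2059.63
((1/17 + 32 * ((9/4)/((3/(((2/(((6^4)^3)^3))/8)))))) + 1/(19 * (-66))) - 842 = -5142462485271626349184516802736671/6107858551506145465924822499328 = -841.94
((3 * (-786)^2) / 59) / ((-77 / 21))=-5560164 / 649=-8567.28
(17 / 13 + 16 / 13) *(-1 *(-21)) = 693 / 13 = 53.31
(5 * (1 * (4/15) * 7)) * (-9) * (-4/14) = 24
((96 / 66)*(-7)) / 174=-56 / 957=-0.06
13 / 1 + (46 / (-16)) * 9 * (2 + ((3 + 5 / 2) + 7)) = -5795 / 16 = -362.19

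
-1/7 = -0.14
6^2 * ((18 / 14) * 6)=1944 / 7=277.71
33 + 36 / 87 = 969 / 29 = 33.41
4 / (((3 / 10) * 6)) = 20 / 9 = 2.22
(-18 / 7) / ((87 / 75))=-450 / 203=-2.22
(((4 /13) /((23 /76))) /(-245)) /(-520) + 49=233317213 /4761575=49.00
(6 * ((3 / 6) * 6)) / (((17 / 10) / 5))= 900 / 17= 52.94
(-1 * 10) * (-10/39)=100/39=2.56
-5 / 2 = -2.50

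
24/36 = 2/3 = 0.67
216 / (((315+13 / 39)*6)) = 54 / 473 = 0.11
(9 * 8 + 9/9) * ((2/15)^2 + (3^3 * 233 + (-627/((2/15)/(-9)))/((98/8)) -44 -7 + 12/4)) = 7805125033/11025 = 707947.85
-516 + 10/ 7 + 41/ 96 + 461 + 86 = 22079/ 672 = 32.86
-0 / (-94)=0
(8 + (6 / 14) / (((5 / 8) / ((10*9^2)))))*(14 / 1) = 7888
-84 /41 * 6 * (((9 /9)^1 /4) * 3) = -9.22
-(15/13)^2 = -1.33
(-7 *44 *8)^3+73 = -14959673271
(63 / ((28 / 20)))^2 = 2025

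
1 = 1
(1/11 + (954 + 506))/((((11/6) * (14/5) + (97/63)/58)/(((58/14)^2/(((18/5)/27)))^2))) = 4688810.58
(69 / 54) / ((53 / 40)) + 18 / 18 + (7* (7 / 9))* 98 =255443 / 477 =535.52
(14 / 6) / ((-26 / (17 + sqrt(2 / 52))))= -1.54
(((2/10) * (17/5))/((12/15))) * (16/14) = 0.97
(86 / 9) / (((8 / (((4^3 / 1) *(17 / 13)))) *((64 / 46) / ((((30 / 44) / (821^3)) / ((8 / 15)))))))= 420325 / 2532301936736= 0.00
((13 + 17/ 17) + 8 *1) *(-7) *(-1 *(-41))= -6314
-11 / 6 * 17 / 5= -187 / 30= -6.23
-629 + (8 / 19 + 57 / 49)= -584124 / 931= -627.42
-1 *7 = -7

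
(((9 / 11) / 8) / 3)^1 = 3 / 88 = 0.03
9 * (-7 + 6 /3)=-45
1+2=3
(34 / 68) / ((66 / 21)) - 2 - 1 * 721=-31805 / 44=-722.84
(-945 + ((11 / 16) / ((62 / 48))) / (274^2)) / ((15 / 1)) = -1466234269 / 23273560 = -63.00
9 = 9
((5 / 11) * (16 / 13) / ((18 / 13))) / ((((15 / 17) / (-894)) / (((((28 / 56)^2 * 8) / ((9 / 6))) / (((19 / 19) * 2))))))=-81056 / 297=-272.92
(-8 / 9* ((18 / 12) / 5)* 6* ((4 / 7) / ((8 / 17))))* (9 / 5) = -612 / 175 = -3.50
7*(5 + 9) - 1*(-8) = 106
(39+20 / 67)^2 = 6932689 / 4489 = 1544.37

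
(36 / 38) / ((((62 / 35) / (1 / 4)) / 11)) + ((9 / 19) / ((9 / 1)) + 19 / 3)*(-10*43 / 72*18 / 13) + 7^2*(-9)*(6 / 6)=-3479833 / 7068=-492.34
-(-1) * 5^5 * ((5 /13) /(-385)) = -3125 /1001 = -3.12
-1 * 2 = -2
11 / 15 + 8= 8.73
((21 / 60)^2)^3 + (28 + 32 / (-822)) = 27.96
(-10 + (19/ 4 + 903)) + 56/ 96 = 2695/ 3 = 898.33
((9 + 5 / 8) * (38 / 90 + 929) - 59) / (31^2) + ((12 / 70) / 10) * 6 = 14152217 / 1513575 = 9.35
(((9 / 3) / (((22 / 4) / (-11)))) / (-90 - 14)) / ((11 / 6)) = 9 / 286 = 0.03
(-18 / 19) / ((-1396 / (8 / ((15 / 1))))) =12 / 33155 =0.00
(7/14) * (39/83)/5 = 39/830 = 0.05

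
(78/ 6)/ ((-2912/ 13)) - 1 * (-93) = 20819/ 224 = 92.94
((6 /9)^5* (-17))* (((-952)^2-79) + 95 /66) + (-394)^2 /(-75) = -407129371828 /200475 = -2030823.65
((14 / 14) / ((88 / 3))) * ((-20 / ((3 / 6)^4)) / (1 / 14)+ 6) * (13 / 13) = -6711 / 44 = -152.52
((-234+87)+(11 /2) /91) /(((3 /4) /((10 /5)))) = -106972 /273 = -391.84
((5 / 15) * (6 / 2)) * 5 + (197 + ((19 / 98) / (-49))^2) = 4657959569 / 23059204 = 202.00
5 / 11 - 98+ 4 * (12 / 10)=-92.75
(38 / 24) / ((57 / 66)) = 11 / 6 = 1.83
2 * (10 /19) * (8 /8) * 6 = 120 /19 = 6.32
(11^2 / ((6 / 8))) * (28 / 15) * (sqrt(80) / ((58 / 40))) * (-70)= -15178240 * sqrt(5) / 261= -130036.69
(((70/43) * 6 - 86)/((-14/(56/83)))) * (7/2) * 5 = 229460/3569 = 64.29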